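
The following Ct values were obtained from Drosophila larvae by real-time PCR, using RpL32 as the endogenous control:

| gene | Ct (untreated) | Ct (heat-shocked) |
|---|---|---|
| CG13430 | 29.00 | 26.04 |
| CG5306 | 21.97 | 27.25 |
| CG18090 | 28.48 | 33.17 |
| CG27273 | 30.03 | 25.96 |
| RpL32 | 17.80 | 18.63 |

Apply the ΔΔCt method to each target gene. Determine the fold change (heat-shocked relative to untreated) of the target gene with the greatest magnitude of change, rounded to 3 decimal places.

29.857

CG13430: ΔΔCt = (26.04−18.63) − (29.00−17.80) = 7.41 − 11.20 = -3.79; fold change = 2^3.79 = 13.833
CG5306: ΔΔCt = (27.25−18.63) − (21.97−17.80) = 8.62 − 4.17 = 4.45; fold change = 2^-4.45 = 0.046
CG18090: ΔΔCt = (33.17−18.63) − (28.48−17.80) = 14.54 − 10.68 = 3.86; fold change = 2^-3.86 = 0.069
CG27273: ΔΔCt = (25.96−18.63) − (30.03−17.80) = 7.33 − 12.23 = -4.90; fold change = 2^4.90 = 29.857
CG27273 has the largest |ΔΔCt| = 4.90.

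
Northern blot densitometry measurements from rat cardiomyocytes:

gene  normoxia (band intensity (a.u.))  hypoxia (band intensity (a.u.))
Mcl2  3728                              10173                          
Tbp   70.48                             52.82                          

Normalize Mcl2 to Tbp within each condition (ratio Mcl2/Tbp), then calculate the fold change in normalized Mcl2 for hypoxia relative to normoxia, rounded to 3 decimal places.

Mcl2/Tbp (normoxia) = 3728 / 70.48 = 52.894
Mcl2/Tbp (hypoxia) = 10173 / 52.82 = 192.6
Fold change = 192.6 / 52.894 = 3.6412

3.641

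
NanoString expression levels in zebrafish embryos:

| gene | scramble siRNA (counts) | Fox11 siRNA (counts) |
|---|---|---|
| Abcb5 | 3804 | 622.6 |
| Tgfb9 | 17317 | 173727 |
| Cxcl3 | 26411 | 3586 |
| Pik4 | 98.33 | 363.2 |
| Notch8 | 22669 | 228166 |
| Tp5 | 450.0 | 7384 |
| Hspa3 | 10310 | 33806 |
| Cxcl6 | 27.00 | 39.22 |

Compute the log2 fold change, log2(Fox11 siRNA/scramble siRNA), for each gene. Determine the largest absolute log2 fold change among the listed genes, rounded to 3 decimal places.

4.036

log2(622.6/3804) = -2.611  (Abcb5)
log2(173727/17317) = 3.327  (Tgfb9)
log2(3586/26411) = -2.881  (Cxcl3)
log2(363.2/98.33) = 1.885  (Pik4)
log2(228166/22669) = 3.331  (Notch8)
log2(7384/450.0) = 4.036  (Tp5)
log2(33806/10310) = 1.713  (Hspa3)
log2(39.22/27.00) = 0.539  (Cxcl6)
The largest magnitude belongs to Tp5.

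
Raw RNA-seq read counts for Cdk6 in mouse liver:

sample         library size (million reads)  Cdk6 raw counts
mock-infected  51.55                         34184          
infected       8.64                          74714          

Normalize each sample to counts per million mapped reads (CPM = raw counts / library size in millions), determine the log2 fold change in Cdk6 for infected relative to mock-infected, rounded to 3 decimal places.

CPM(mock-infected) = 34184 / 51.55 = 663.1232
CPM(infected) = 74714 / 8.64 = 8647.4537
Fold change = 8647.4537 / 663.1232 = 13.04049
log2(13.04049) = 3.7049

3.705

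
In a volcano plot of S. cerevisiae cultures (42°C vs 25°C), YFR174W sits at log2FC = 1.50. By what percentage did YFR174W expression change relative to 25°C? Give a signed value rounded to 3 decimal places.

182.843%

Fold change = 2^(1.50) = 2.8284
Percent change = (FC − 1) × 100% = (2.8284 − 1) × 100 = 182.843%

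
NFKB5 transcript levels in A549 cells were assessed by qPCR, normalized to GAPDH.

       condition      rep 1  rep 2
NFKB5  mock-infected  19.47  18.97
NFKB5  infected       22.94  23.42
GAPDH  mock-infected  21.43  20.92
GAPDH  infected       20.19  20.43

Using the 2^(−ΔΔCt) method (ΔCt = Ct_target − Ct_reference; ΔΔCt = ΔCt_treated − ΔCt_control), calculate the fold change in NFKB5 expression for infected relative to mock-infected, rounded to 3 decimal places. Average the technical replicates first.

0.035

Mean Ct: NFKB5 mock-infected 19.220; NFKB5 infected 23.180; GAPDH mock-infected 21.175; GAPDH infected 20.310
ΔCt(mock-infected) = 19.220 − 21.175 = -1.955
ΔCt(infected) = 23.180 − 20.310 = 2.870
ΔΔCt = 2.870 − (-1.955) = 4.825
Fold change = 2^(−4.825) = 0.0353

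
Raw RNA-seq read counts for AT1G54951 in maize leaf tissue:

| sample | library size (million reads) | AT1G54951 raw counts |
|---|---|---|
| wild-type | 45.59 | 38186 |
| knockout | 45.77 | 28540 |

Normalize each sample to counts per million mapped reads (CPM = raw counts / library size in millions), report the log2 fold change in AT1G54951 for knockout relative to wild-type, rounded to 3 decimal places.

-0.426

CPM(wild-type) = 38186 / 45.59 = 837.5960
CPM(knockout) = 28540 / 45.77 = 623.5525
Fold change = 623.5525 / 837.5960 = 0.74446
log2(0.74446) = -0.4257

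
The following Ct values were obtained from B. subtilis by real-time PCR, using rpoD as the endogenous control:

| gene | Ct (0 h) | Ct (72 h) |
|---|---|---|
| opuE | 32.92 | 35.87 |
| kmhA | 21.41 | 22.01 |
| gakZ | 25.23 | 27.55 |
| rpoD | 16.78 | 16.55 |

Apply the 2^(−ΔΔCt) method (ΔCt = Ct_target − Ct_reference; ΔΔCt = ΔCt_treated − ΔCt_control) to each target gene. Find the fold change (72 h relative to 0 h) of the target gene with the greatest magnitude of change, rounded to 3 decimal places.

0.110

opuE: ΔΔCt = (35.87−16.55) − (32.92−16.78) = 19.32 − 16.14 = 3.18; fold change = 2^-3.18 = 0.110
kmhA: ΔΔCt = (22.01−16.55) − (21.41−16.78) = 5.46 − 4.63 = 0.83; fold change = 2^-0.83 = 0.563
gakZ: ΔΔCt = (27.55−16.55) − (25.23−16.78) = 11.00 − 8.45 = 2.55; fold change = 2^-2.55 = 0.171
opuE has the largest |ΔΔCt| = 3.18.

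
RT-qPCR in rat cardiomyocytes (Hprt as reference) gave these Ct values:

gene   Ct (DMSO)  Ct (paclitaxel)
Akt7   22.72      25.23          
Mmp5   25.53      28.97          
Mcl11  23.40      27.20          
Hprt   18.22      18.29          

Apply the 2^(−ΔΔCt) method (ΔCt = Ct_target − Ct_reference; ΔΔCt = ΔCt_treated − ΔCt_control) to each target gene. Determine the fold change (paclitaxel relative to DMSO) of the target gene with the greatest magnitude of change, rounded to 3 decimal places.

Akt7: ΔΔCt = (25.23−18.29) − (22.72−18.22) = 6.94 − 4.50 = 2.44; fold change = 2^-2.44 = 0.184
Mmp5: ΔΔCt = (28.97−18.29) − (25.53−18.22) = 10.68 − 7.31 = 3.37; fold change = 2^-3.37 = 0.097
Mcl11: ΔΔCt = (27.20−18.29) − (23.40−18.22) = 8.91 − 5.18 = 3.73; fold change = 2^-3.73 = 0.075
Mcl11 has the largest |ΔΔCt| = 3.73.

0.075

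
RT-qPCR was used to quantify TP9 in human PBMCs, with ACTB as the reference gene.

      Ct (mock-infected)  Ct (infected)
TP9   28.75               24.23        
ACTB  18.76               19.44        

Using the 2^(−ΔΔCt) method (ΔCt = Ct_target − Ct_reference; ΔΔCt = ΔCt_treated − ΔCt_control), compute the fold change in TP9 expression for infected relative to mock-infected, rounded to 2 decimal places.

36.76

ΔCt(mock-infected) = 28.750 − 18.760 = 9.990
ΔCt(infected) = 24.230 − 19.440 = 4.790
ΔΔCt = 4.790 − 9.990 = -5.200
Fold change = 2^(−(-5.200)) = 2^5.200 = 36.758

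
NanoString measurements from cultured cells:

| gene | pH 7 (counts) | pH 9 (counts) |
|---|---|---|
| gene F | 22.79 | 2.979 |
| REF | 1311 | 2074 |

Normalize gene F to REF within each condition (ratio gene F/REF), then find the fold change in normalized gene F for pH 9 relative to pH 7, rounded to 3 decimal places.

gene F/REF (pH 7) = 22.79 / 1311 = 0.017384
gene F/REF (pH 9) = 2.979 / 2074 = 0.0014364
Fold change = 0.0014364 / 0.017384 = 0.0826

0.083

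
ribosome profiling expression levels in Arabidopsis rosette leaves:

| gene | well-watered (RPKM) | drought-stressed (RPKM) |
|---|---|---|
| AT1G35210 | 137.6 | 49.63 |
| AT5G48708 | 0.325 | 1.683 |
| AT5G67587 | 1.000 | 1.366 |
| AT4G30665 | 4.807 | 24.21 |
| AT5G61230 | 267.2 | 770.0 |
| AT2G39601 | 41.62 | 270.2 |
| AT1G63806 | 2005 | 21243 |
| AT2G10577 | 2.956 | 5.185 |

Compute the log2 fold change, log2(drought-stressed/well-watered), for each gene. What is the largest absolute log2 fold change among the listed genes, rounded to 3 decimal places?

3.405

log2(49.63/137.6) = -1.471  (AT1G35210)
log2(1.683/0.325) = 2.373  (AT5G48708)
log2(1.366/1.000) = 0.450  (AT5G67587)
log2(24.21/4.807) = 2.332  (AT4G30665)
log2(770.0/267.2) = 1.527  (AT5G61230)
log2(270.2/41.62) = 2.699  (AT2G39601)
log2(21243/2005) = 3.405  (AT1G63806)
log2(5.185/2.956) = 0.811  (AT2G10577)
The largest magnitude belongs to AT1G63806.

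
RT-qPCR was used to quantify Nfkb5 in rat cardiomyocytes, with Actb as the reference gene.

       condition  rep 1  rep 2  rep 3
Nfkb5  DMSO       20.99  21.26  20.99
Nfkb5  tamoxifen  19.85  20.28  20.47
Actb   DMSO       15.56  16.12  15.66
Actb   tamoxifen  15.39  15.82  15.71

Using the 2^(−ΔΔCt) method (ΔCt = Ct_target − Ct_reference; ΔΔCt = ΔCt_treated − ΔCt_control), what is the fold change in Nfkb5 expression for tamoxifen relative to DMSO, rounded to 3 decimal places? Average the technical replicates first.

1.670

Mean Ct: Nfkb5 DMSO 21.080; Nfkb5 tamoxifen 20.200; Actb DMSO 15.780; Actb tamoxifen 15.640
ΔCt(DMSO) = 21.080 − 15.780 = 5.300
ΔCt(tamoxifen) = 20.200 − 15.640 = 4.560
ΔΔCt = 4.560 − 5.300 = -0.740
Fold change = 2^(−(-0.740)) = 2^0.740 = 1.6702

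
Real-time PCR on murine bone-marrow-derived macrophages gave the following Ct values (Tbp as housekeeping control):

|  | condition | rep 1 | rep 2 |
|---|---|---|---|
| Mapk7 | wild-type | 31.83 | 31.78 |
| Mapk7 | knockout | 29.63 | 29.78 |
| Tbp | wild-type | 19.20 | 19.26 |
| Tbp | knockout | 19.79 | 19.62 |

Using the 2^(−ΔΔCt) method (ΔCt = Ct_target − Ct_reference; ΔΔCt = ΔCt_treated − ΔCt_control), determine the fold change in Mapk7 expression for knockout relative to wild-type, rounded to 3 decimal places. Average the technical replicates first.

Mean Ct: Mapk7 wild-type 31.805; Mapk7 knockout 29.705; Tbp wild-type 19.230; Tbp knockout 19.705
ΔCt(wild-type) = 31.805 − 19.230 = 12.575
ΔCt(knockout) = 29.705 − 19.705 = 10.000
ΔΔCt = 10.000 − 12.575 = -2.575
Fold change = 2^(−(-2.575)) = 2^2.575 = 5.9587

5.959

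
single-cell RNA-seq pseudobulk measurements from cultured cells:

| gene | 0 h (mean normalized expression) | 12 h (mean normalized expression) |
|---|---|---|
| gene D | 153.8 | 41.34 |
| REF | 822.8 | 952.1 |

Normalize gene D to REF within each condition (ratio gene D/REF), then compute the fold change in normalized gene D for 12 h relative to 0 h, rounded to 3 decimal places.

gene D/REF (0 h) = 153.8 / 822.8 = 0.18692
gene D/REF (12 h) = 41.34 / 952.1 = 0.04342
Fold change = 0.04342 / 0.18692 = 0.2323

0.232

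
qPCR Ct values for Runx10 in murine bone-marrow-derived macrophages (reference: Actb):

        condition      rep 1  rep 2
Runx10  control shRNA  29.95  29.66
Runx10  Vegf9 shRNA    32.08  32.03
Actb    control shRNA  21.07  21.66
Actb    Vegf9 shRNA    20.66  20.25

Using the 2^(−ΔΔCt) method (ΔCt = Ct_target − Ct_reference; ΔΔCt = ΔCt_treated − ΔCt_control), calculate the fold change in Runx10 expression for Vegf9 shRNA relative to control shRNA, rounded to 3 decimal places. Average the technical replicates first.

Mean Ct: Runx10 control shRNA 29.805; Runx10 Vegf9 shRNA 32.055; Actb control shRNA 21.365; Actb Vegf9 shRNA 20.455
ΔCt(control shRNA) = 29.805 − 21.365 = 8.440
ΔCt(Vegf9 shRNA) = 32.055 − 20.455 = 11.600
ΔΔCt = 11.600 − 8.440 = 3.160
Fold change = 2^(−3.160) = 0.1119

0.112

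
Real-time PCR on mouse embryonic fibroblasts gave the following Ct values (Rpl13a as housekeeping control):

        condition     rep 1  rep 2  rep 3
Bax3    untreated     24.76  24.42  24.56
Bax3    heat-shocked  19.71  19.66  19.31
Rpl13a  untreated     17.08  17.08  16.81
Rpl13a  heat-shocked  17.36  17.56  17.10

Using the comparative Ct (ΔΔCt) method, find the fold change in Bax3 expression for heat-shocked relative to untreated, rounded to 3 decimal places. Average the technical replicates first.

Mean Ct: Bax3 untreated 24.580; Bax3 heat-shocked 19.560; Rpl13a untreated 16.990; Rpl13a heat-shocked 17.340
ΔCt(untreated) = 24.580 − 16.990 = 7.590
ΔCt(heat-shocked) = 19.560 − 17.340 = 2.220
ΔΔCt = 2.220 − 7.590 = -5.370
Fold change = 2^(−(-5.370)) = 2^5.370 = 41.3553

41.355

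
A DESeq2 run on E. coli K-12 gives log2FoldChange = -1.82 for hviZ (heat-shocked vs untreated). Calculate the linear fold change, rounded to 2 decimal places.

Fold change = 2^(-1.82) = 0.283
That is, hviZ drops to 28.3% of the untreated level.

0.28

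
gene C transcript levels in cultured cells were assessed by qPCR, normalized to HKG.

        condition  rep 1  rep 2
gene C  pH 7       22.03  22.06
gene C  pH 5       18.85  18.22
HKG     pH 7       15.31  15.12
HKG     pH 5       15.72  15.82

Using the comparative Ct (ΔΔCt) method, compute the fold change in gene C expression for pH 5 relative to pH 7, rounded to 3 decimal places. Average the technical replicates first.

16.737

Mean Ct: gene C pH 7 22.045; gene C pH 5 18.535; HKG pH 7 15.215; HKG pH 5 15.770
ΔCt(pH 7) = 22.045 − 15.215 = 6.830
ΔCt(pH 5) = 18.535 − 15.770 = 2.765
ΔΔCt = 2.765 − 6.830 = -4.065
Fold change = 2^(−(-4.065)) = 2^4.065 = 16.7374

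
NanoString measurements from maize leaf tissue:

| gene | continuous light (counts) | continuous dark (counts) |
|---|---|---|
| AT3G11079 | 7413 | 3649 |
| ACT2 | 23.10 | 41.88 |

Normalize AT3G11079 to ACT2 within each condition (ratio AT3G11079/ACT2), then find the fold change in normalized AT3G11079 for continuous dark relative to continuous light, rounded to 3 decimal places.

AT3G11079/ACT2 (continuous light) = 7413 / 23.10 = 320.91
AT3G11079/ACT2 (continuous dark) = 3649 / 41.88 = 87.13
Fold change = 87.13 / 320.91 = 0.2715

0.272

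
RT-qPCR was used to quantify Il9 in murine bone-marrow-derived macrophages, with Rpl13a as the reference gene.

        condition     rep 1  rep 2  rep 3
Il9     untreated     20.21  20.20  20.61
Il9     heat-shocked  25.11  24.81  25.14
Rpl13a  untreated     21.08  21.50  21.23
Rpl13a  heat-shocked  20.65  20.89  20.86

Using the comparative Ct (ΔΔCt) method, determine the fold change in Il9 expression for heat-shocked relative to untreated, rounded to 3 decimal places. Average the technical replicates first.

0.028

Mean Ct: Il9 untreated 20.340; Il9 heat-shocked 25.020; Rpl13a untreated 21.270; Rpl13a heat-shocked 20.800
ΔCt(untreated) = 20.340 − 21.270 = -0.930
ΔCt(heat-shocked) = 25.020 − 20.800 = 4.220
ΔΔCt = 4.220 − (-0.930) = 5.150
Fold change = 2^(−5.150) = 0.0282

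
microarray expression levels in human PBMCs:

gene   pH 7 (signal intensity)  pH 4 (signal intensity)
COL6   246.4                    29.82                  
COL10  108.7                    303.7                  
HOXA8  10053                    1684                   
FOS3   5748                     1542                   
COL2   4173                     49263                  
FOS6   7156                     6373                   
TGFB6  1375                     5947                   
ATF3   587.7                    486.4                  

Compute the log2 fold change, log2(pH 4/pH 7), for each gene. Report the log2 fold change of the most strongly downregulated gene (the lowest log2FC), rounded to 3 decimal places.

-3.047

log2(29.82/246.4) = -3.047  (COL6)
log2(303.7/108.7) = 1.482  (COL10)
log2(1684/10053) = -2.578  (HOXA8)
log2(1542/5748) = -1.898  (FOS3)
log2(49263/4173) = 3.561  (COL2)
log2(6373/7156) = -0.167  (FOS6)
log2(5947/1375) = 2.113  (TGFB6)
log2(486.4/587.7) = -0.273  (ATF3)
COL6 is most strongly downregulated.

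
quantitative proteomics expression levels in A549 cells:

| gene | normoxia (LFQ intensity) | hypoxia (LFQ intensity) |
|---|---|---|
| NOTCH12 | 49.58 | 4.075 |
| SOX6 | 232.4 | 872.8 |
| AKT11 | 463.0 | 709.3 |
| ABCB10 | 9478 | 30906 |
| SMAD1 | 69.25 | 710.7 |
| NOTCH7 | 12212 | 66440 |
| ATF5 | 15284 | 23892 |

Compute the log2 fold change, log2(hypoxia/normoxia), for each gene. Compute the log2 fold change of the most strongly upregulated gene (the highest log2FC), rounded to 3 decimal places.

log2(4.075/49.58) = -3.605  (NOTCH12)
log2(872.8/232.4) = 1.909  (SOX6)
log2(709.3/463.0) = 0.615  (AKT11)
log2(30906/9478) = 1.705  (ABCB10)
log2(710.7/69.25) = 3.359  (SMAD1)
log2(66440/12212) = 2.444  (NOTCH7)
log2(23892/15284) = 0.645  (ATF5)
SMAD1 is most strongly upregulated.

3.359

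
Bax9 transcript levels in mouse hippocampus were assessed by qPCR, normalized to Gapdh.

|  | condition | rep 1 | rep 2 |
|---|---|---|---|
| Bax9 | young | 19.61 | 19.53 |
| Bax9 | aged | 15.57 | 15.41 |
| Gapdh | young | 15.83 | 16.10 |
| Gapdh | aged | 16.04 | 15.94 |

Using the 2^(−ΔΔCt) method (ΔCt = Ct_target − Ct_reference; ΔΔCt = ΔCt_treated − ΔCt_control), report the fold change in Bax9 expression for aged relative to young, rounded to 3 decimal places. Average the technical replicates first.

Mean Ct: Bax9 young 19.570; Bax9 aged 15.490; Gapdh young 15.965; Gapdh aged 15.990
ΔCt(young) = 19.570 − 15.965 = 3.605
ΔCt(aged) = 15.490 − 15.990 = -0.500
ΔΔCt = -0.500 − 3.605 = -4.105
Fold change = 2^(−(-4.105)) = 2^4.105 = 17.2079

17.208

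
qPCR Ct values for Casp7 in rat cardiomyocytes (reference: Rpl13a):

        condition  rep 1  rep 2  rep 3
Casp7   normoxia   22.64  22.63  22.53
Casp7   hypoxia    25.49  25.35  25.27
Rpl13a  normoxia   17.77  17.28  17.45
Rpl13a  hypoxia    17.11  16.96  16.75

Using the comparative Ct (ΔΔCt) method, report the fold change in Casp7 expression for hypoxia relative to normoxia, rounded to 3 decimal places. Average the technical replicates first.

Mean Ct: Casp7 normoxia 22.600; Casp7 hypoxia 25.370; Rpl13a normoxia 17.500; Rpl13a hypoxia 16.940
ΔCt(normoxia) = 22.600 − 17.500 = 5.100
ΔCt(hypoxia) = 25.370 − 16.940 = 8.430
ΔΔCt = 8.430 − 5.100 = 3.330
Fold change = 2^(−3.330) = 0.0994

0.099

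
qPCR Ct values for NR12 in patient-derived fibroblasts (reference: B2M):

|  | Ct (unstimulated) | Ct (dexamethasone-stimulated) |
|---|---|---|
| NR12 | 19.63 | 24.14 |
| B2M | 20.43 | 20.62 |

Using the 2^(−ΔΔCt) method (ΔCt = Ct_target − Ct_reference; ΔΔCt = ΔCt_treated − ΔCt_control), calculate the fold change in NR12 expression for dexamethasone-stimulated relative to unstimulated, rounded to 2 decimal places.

0.05

ΔCt(unstimulated) = 19.630 − 20.430 = -0.800
ΔCt(dexamethasone-stimulated) = 24.140 − 20.620 = 3.520
ΔΔCt = 3.520 − (-0.800) = 4.320
Fold change = 2^(−4.320) = 0.050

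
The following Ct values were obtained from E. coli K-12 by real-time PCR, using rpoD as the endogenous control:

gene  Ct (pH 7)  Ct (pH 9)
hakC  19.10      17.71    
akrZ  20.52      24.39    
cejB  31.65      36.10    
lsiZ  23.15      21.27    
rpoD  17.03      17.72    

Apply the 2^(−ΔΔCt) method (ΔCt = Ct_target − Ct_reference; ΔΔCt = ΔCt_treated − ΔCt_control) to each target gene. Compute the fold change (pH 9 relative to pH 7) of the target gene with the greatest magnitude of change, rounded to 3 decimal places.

0.074

hakC: ΔΔCt = (17.71−17.72) − (19.10−17.03) = -0.01 − 2.07 = -2.08; fold change = 2^2.08 = 4.228
akrZ: ΔΔCt = (24.39−17.72) − (20.52−17.03) = 6.67 − 3.49 = 3.18; fold change = 2^-3.18 = 0.110
cejB: ΔΔCt = (36.10−17.72) − (31.65−17.03) = 18.38 − 14.62 = 3.76; fold change = 2^-3.76 = 0.074
lsiZ: ΔΔCt = (21.27−17.72) − (23.15−17.03) = 3.55 − 6.12 = -2.57; fold change = 2^2.57 = 5.938
cejB has the largest |ΔΔCt| = 3.76.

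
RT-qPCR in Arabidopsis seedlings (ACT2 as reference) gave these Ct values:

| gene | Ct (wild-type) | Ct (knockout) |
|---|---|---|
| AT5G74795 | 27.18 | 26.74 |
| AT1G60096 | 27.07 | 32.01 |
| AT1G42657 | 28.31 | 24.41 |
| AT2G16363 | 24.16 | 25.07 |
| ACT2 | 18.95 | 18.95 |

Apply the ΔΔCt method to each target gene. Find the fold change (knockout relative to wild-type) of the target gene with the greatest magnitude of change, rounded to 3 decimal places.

0.033

AT5G74795: ΔΔCt = (26.74−18.95) − (27.18−18.95) = 7.79 − 8.23 = -0.44; fold change = 2^0.44 = 1.357
AT1G60096: ΔΔCt = (32.01−18.95) − (27.07−18.95) = 13.06 − 8.12 = 4.94; fold change = 2^-4.94 = 0.033
AT1G42657: ΔΔCt = (24.41−18.95) − (28.31−18.95) = 5.46 − 9.36 = -3.90; fold change = 2^3.90 = 14.929
AT2G16363: ΔΔCt = (25.07−18.95) − (24.16−18.95) = 6.12 − 5.21 = 0.91; fold change = 2^-0.91 = 0.532
AT1G60096 has the largest |ΔΔCt| = 4.94.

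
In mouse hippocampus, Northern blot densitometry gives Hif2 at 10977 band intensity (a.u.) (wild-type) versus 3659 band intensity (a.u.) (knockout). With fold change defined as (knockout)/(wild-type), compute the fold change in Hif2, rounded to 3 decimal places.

0.333

Fold change = 3659 / 10977 = 0.3333
Hif2 is downregulated.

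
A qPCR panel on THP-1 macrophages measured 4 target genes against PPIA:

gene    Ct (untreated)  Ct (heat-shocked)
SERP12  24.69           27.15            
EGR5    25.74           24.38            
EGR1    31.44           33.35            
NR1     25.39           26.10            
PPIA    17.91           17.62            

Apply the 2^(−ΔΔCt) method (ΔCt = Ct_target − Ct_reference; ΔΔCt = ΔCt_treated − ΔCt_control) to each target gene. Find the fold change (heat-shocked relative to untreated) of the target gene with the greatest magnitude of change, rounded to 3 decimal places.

SERP12: ΔΔCt = (27.15−17.62) − (24.69−17.91) = 9.53 − 6.78 = 2.75; fold change = 2^-2.75 = 0.149
EGR5: ΔΔCt = (24.38−17.62) − (25.74−17.91) = 6.76 − 7.83 = -1.07; fold change = 2^1.07 = 2.099
EGR1: ΔΔCt = (33.35−17.62) − (31.44−17.91) = 15.73 − 13.53 = 2.20; fold change = 2^-2.20 = 0.218
NR1: ΔΔCt = (26.10−17.62) − (25.39−17.91) = 8.48 − 7.48 = 1.00; fold change = 2^-1.00 = 0.500
SERP12 has the largest |ΔΔCt| = 2.75.

0.149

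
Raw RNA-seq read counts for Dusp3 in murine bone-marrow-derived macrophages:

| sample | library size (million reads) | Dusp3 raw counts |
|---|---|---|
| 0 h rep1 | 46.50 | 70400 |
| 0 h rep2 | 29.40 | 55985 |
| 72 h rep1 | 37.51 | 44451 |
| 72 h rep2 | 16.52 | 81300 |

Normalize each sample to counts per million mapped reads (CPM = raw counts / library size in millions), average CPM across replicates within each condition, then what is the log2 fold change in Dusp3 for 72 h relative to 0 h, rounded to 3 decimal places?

CPM(0 h rep1) = 70400 / 46.50 = 1513.9785
CPM(0 h rep2) = 55985 / 29.40 = 1904.2517
CPM(72 h rep1) = 44451 / 37.51 = 1185.0440
CPM(72 h rep2) = 81300 / 16.52 = 4921.3075
mean CPM(0 h) = 1709.1151; mean CPM(72 h) = 3053.1757
Fold change = 3053.1757 / 1709.1151 = 1.78641
log2(1.78641) = 0.8371

0.837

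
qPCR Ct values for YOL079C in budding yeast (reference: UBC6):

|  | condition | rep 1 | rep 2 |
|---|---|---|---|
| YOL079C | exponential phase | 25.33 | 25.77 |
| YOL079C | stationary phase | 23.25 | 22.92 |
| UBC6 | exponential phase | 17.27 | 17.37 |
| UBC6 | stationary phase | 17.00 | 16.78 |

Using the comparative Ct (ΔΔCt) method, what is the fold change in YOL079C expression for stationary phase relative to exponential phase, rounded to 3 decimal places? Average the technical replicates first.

Mean Ct: YOL079C exponential phase 25.550; YOL079C stationary phase 23.085; UBC6 exponential phase 17.320; UBC6 stationary phase 16.890
ΔCt(exponential phase) = 25.550 − 17.320 = 8.230
ΔCt(stationary phase) = 23.085 − 16.890 = 6.195
ΔΔCt = 6.195 − 8.230 = -2.035
Fold change = 2^(−(-2.035)) = 2^2.035 = 4.0982

4.098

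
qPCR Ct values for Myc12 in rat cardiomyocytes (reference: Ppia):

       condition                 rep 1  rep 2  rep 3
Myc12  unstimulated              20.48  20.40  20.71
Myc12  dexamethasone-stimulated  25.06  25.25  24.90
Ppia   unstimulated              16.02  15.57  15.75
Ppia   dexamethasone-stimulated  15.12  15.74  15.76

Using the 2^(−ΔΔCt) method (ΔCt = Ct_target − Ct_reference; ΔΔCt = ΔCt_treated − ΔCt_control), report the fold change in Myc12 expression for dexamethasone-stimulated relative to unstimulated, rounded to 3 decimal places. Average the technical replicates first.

Mean Ct: Myc12 unstimulated 20.530; Myc12 dexamethasone-stimulated 25.070; Ppia unstimulated 15.780; Ppia dexamethasone-stimulated 15.540
ΔCt(unstimulated) = 20.530 − 15.780 = 4.750
ΔCt(dexamethasone-stimulated) = 25.070 − 15.540 = 9.530
ΔΔCt = 9.530 − 4.750 = 4.780
Fold change = 2^(−4.780) = 0.0364

0.036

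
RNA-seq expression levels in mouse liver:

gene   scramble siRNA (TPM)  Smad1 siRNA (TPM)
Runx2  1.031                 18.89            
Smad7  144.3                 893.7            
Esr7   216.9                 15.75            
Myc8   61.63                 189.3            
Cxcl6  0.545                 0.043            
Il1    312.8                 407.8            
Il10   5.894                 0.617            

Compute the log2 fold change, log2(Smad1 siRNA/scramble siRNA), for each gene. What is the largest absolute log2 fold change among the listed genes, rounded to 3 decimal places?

log2(18.89/1.031) = 4.196  (Runx2)
log2(893.7/144.3) = 2.631  (Smad7)
log2(15.75/216.9) = -3.784  (Esr7)
log2(189.3/61.63) = 1.619  (Myc8)
log2(0.043/0.545) = -3.664  (Cxcl6)
log2(407.8/312.8) = 0.383  (Il1)
log2(0.617/5.894) = -3.256  (Il10)
The largest magnitude belongs to Runx2.

4.196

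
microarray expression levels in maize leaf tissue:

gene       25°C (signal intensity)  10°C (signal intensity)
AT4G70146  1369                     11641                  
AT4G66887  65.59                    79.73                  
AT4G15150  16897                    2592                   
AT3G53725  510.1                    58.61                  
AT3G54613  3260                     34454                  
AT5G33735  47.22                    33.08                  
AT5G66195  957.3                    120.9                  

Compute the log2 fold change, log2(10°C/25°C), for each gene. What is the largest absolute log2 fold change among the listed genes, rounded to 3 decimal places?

3.402

log2(11641/1369) = 3.088  (AT4G70146)
log2(79.73/65.59) = 0.282  (AT4G66887)
log2(2592/16897) = -2.705  (AT4G15150)
log2(58.61/510.1) = -3.122  (AT3G53725)
log2(34454/3260) = 3.402  (AT3G54613)
log2(33.08/47.22) = -0.513  (AT5G33735)
log2(120.9/957.3) = -2.985  (AT5G66195)
The largest magnitude belongs to AT3G54613.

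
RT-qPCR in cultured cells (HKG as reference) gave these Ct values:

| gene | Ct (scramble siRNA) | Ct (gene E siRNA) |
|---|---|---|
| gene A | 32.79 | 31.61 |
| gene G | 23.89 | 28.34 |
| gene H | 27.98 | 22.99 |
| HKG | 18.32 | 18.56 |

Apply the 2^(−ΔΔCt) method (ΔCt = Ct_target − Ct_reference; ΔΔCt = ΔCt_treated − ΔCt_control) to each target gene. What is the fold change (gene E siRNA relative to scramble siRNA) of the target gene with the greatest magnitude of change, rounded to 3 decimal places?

37.531

gene A: ΔΔCt = (31.61−18.56) − (32.79−18.32) = 13.05 − 14.47 = -1.42; fold change = 2^1.42 = 2.676
gene G: ΔΔCt = (28.34−18.56) − (23.89−18.32) = 9.78 − 5.57 = 4.21; fold change = 2^-4.21 = 0.054
gene H: ΔΔCt = (22.99−18.56) − (27.98−18.32) = 4.43 − 9.66 = -5.23; fold change = 2^5.23 = 37.531
gene H has the largest |ΔΔCt| = 5.23.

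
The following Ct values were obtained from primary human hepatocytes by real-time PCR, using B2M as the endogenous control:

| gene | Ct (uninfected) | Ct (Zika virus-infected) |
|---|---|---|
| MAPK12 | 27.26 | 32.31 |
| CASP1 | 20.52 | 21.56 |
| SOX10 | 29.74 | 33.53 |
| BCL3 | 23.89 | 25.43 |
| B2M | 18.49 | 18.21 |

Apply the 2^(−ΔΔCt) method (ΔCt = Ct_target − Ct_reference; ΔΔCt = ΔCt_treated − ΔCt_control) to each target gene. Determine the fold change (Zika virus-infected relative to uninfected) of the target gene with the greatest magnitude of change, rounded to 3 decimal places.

MAPK12: ΔΔCt = (32.31−18.21) − (27.26−18.49) = 14.10 − 8.77 = 5.33; fold change = 2^-5.33 = 0.025
CASP1: ΔΔCt = (21.56−18.21) − (20.52−18.49) = 3.35 − 2.03 = 1.32; fold change = 2^-1.32 = 0.401
SOX10: ΔΔCt = (33.53−18.21) − (29.74−18.49) = 15.32 − 11.25 = 4.07; fold change = 2^-4.07 = 0.060
BCL3: ΔΔCt = (25.43−18.21) − (23.89−18.49) = 7.22 − 5.40 = 1.82; fold change = 2^-1.82 = 0.283
MAPK12 has the largest |ΔΔCt| = 5.33.

0.025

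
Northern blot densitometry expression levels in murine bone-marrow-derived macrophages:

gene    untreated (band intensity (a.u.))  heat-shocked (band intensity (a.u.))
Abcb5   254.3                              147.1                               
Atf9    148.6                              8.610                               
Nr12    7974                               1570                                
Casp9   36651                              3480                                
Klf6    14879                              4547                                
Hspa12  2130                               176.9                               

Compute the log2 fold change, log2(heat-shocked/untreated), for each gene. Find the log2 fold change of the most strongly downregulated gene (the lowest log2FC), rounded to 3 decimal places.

-4.109

log2(147.1/254.3) = -0.790  (Abcb5)
log2(8.610/148.6) = -4.109  (Atf9)
log2(1570/7974) = -2.345  (Nr12)
log2(3480/36651) = -3.397  (Casp9)
log2(4547/14879) = -1.710  (Klf6)
log2(176.9/2130) = -3.590  (Hspa12)
Atf9 is most strongly downregulated.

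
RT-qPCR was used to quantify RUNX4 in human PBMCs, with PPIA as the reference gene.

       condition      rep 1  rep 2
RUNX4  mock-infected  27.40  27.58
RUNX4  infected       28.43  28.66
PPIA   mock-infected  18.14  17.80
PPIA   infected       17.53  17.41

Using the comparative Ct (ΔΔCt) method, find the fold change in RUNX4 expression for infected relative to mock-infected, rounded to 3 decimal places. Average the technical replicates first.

Mean Ct: RUNX4 mock-infected 27.490; RUNX4 infected 28.545; PPIA mock-infected 17.970; PPIA infected 17.470
ΔCt(mock-infected) = 27.490 − 17.970 = 9.520
ΔCt(infected) = 28.545 − 17.470 = 11.075
ΔΔCt = 11.075 − 9.520 = 1.555
Fold change = 2^(−1.555) = 0.3403

0.340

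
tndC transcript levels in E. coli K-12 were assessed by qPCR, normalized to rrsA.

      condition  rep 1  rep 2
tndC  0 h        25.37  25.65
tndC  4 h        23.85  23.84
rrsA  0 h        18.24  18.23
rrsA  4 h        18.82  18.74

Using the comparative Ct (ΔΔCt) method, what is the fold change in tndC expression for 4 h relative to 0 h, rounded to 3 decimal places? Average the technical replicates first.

Mean Ct: tndC 0 h 25.510; tndC 4 h 23.845; rrsA 0 h 18.235; rrsA 4 h 18.780
ΔCt(0 h) = 25.510 − 18.235 = 7.275
ΔCt(4 h) = 23.845 − 18.780 = 5.065
ΔΔCt = 5.065 − 7.275 = -2.210
Fold change = 2^(−(-2.210)) = 2^2.210 = 4.6268

4.627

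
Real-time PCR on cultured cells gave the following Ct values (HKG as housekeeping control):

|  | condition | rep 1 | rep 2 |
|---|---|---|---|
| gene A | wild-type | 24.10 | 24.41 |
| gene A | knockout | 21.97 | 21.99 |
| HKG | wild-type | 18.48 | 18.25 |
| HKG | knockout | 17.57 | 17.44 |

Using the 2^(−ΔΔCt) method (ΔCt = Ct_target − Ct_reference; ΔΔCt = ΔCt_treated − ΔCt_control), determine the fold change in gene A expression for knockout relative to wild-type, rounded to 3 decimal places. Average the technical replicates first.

Mean Ct: gene A wild-type 24.255; gene A knockout 21.980; HKG wild-type 18.365; HKG knockout 17.505
ΔCt(wild-type) = 24.255 − 18.365 = 5.890
ΔCt(knockout) = 21.980 − 17.505 = 4.475
ΔΔCt = 4.475 − 5.890 = -1.415
Fold change = 2^(−(-1.415)) = 2^1.415 = 2.6666

2.667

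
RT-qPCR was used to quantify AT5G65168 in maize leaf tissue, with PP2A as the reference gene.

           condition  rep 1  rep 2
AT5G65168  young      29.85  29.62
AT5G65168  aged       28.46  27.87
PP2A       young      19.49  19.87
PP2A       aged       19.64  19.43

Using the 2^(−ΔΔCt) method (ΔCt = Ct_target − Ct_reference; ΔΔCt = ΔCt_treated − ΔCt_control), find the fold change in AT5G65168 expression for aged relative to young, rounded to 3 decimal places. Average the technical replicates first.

2.685

Mean Ct: AT5G65168 young 29.735; AT5G65168 aged 28.165; PP2A young 19.680; PP2A aged 19.535
ΔCt(young) = 29.735 − 19.680 = 10.055
ΔCt(aged) = 28.165 − 19.535 = 8.630
ΔΔCt = 8.630 − 10.055 = -1.425
Fold change = 2^(−(-1.425)) = 2^1.425 = 2.6851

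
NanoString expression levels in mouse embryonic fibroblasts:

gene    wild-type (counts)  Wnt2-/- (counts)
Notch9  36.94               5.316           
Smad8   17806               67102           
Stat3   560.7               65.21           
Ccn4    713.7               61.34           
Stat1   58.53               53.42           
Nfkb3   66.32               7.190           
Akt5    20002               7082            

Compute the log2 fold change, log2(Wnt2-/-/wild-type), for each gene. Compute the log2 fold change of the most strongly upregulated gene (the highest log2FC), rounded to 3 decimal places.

log2(5.316/36.94) = -2.797  (Notch9)
log2(67102/17806) = 1.914  (Smad8)
log2(65.21/560.7) = -3.104  (Stat3)
log2(61.34/713.7) = -3.540  (Ccn4)
log2(53.42/58.53) = -0.132  (Stat1)
log2(7.190/66.32) = -3.205  (Nfkb3)
log2(7082/20002) = -1.498  (Akt5)
Smad8 is most strongly upregulated.

1.914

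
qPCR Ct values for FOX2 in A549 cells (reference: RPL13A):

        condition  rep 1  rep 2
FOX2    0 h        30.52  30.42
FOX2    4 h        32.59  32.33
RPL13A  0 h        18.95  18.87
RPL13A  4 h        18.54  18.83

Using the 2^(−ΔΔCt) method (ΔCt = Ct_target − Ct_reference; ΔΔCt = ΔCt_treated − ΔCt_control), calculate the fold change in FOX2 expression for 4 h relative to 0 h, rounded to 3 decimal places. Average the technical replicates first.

Mean Ct: FOX2 0 h 30.470; FOX2 4 h 32.460; RPL13A 0 h 18.910; RPL13A 4 h 18.685
ΔCt(0 h) = 30.470 − 18.910 = 11.560
ΔCt(4 h) = 32.460 − 18.685 = 13.775
ΔΔCt = 13.775 − 11.560 = 2.215
Fold change = 2^(−2.215) = 0.2154

0.215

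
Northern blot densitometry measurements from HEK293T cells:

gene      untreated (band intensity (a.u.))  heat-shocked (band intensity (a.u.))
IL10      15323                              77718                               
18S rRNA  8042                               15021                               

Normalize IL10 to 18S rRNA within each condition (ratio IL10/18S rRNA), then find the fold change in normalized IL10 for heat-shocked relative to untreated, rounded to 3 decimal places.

IL10/18S rRNA (untreated) = 15323 / 8042 = 1.9054
IL10/18S rRNA (heat-shocked) = 77718 / 15021 = 5.174
Fold change = 5.174 / 1.9054 = 2.7155

2.715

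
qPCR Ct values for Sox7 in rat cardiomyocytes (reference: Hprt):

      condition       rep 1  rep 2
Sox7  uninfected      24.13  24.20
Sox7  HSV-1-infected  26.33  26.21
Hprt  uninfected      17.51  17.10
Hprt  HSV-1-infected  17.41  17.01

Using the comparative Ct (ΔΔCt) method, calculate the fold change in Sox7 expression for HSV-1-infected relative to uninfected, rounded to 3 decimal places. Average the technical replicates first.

Mean Ct: Sox7 uninfected 24.165; Sox7 HSV-1-infected 26.270; Hprt uninfected 17.305; Hprt HSV-1-infected 17.210
ΔCt(uninfected) = 24.165 − 17.305 = 6.860
ΔCt(HSV-1-infected) = 26.270 − 17.210 = 9.060
ΔΔCt = 9.060 − 6.860 = 2.200
Fold change = 2^(−2.200) = 0.2176

0.218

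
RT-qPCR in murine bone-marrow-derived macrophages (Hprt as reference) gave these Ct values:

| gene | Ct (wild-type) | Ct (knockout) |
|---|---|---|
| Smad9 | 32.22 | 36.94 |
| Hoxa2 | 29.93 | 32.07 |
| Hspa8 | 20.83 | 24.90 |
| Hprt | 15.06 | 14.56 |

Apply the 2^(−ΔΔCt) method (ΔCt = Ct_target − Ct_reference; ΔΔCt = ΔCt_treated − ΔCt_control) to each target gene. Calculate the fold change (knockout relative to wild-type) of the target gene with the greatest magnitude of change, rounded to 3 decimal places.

0.027

Smad9: ΔΔCt = (36.94−14.56) − (32.22−15.06) = 22.38 − 17.16 = 5.22; fold change = 2^-5.22 = 0.027
Hoxa2: ΔΔCt = (32.07−14.56) − (29.93−15.06) = 17.51 − 14.87 = 2.64; fold change = 2^-2.64 = 0.160
Hspa8: ΔΔCt = (24.90−14.56) − (20.83−15.06) = 10.34 − 5.77 = 4.57; fold change = 2^-4.57 = 0.042
Smad9 has the largest |ΔΔCt| = 5.22.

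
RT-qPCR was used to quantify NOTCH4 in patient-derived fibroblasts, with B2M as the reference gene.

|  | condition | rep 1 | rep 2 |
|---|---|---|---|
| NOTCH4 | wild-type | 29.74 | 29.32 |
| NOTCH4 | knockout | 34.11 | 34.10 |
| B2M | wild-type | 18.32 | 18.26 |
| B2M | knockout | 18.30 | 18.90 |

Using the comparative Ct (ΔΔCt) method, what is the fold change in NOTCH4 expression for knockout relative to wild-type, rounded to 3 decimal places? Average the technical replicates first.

0.052

Mean Ct: NOTCH4 wild-type 29.530; NOTCH4 knockout 34.105; B2M wild-type 18.290; B2M knockout 18.600
ΔCt(wild-type) = 29.530 − 18.290 = 11.240
ΔCt(knockout) = 34.105 − 18.600 = 15.505
ΔΔCt = 15.505 − 11.240 = 4.265
Fold change = 2^(−4.265) = 0.0520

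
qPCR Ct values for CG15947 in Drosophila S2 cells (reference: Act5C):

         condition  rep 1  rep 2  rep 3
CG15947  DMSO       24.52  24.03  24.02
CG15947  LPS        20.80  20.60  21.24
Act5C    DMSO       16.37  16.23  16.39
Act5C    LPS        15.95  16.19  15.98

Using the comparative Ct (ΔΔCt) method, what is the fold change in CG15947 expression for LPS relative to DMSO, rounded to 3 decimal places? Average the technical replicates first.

8.112

Mean Ct: CG15947 DMSO 24.190; CG15947 LPS 20.880; Act5C DMSO 16.330; Act5C LPS 16.040
ΔCt(DMSO) = 24.190 − 16.330 = 7.860
ΔCt(LPS) = 20.880 − 16.040 = 4.840
ΔΔCt = 4.840 − 7.860 = -3.020
Fold change = 2^(−(-3.020)) = 2^3.020 = 8.1117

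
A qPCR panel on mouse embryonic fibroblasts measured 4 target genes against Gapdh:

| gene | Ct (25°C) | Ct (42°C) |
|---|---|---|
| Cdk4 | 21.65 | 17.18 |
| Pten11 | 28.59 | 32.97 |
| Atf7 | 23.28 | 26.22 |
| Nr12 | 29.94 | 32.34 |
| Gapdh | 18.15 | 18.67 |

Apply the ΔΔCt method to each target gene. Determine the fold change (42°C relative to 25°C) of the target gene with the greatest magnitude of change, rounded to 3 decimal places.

Cdk4: ΔΔCt = (17.18−18.67) − (21.65−18.15) = -1.49 − 3.50 = -4.99; fold change = 2^4.99 = 31.779
Pten11: ΔΔCt = (32.97−18.67) − (28.59−18.15) = 14.30 − 10.44 = 3.86; fold change = 2^-3.86 = 0.069
Atf7: ΔΔCt = (26.22−18.67) − (23.28−18.15) = 7.55 − 5.13 = 2.42; fold change = 2^-2.42 = 0.187
Nr12: ΔΔCt = (32.34−18.67) − (29.94−18.15) = 13.67 − 11.79 = 1.88; fold change = 2^-1.88 = 0.272
Cdk4 has the largest |ΔΔCt| = 4.99.

31.779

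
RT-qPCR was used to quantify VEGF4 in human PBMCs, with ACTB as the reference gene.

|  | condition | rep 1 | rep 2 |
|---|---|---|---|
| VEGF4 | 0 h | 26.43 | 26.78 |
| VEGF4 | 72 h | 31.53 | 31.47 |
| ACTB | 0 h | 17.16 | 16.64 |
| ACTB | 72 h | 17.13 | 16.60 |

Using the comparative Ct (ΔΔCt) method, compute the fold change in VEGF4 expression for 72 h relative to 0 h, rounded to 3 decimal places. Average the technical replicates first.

Mean Ct: VEGF4 0 h 26.605; VEGF4 72 h 31.500; ACTB 0 h 16.900; ACTB 72 h 16.865
ΔCt(0 h) = 26.605 − 16.900 = 9.705
ΔCt(72 h) = 31.500 − 16.865 = 14.635
ΔΔCt = 14.635 − 9.705 = 4.930
Fold change = 2^(−4.930) = 0.0328

0.033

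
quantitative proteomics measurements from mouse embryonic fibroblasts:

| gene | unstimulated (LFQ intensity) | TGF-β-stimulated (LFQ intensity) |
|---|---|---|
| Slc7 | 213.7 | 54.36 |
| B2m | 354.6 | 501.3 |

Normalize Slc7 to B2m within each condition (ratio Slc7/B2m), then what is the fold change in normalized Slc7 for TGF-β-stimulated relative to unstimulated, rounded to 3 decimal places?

0.180

Slc7/B2m (unstimulated) = 213.7 / 354.6 = 0.60265
Slc7/B2m (TGF-β-stimulated) = 54.36 / 501.3 = 0.10844
Fold change = 0.10844 / 0.60265 = 0.1799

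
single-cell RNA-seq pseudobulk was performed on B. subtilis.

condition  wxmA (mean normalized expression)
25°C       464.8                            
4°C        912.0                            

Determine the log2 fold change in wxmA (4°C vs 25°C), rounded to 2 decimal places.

0.97

Fold change = 912.0 / 464.8 = 1.9621
log2(1.9621) = 0.972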